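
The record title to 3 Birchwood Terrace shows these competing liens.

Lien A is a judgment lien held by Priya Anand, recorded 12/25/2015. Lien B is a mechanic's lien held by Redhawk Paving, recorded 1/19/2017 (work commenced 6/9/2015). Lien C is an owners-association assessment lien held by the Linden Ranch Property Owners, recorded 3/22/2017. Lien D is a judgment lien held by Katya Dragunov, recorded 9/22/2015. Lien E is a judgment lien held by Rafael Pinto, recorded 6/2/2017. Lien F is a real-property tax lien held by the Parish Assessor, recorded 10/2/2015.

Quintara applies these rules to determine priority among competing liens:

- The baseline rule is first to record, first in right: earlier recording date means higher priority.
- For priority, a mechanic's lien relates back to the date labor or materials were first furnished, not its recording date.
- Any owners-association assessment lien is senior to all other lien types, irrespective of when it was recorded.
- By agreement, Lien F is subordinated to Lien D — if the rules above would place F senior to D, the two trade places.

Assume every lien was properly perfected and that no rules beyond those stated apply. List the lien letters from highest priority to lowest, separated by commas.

C, B, D, F, A, E

Effective dates after the stated exceptions: B is treated as recorded 6/9/2015, the work-commencement date.
C is an owners-association assessment lien and takes priority over every other lien.
Ordering the rest by effective date: B (6/9/2015), D (9/22/2015), F (10/2/2015), A (12/25/2015), E (6/2/2017).
Since F is not senior to D, the subordination leaves the order unchanged.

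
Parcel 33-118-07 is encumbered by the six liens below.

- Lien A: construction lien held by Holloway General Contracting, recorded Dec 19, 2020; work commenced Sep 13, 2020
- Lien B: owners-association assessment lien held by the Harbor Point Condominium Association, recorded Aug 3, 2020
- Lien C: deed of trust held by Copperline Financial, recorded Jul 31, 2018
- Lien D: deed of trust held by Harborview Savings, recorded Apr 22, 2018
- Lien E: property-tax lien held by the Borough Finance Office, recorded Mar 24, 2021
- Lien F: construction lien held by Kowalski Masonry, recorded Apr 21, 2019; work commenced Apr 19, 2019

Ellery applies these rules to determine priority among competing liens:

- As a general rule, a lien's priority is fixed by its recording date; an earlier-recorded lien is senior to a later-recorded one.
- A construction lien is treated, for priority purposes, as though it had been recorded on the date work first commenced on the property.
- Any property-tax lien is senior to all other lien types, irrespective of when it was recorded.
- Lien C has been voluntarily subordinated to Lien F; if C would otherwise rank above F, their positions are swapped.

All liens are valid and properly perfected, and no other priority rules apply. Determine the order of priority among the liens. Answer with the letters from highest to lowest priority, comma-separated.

Effective dates: A is treated as recorded Sep 13, 2020, the work-commencement date; F is treated as recorded Apr 19, 2019, the work-commencement date.
As a property-tax lien, E is senior to every other lien.
Ordering the rest by effective date: D (Apr 22, 2018), C (Jul 31, 2018), F (Apr 19, 2019), B (Aug 3, 2020), A (Sep 13, 2020).
C would otherwise be senior to F, so under the subordination agreement C and F exchange positions.

E, D, F, C, B, A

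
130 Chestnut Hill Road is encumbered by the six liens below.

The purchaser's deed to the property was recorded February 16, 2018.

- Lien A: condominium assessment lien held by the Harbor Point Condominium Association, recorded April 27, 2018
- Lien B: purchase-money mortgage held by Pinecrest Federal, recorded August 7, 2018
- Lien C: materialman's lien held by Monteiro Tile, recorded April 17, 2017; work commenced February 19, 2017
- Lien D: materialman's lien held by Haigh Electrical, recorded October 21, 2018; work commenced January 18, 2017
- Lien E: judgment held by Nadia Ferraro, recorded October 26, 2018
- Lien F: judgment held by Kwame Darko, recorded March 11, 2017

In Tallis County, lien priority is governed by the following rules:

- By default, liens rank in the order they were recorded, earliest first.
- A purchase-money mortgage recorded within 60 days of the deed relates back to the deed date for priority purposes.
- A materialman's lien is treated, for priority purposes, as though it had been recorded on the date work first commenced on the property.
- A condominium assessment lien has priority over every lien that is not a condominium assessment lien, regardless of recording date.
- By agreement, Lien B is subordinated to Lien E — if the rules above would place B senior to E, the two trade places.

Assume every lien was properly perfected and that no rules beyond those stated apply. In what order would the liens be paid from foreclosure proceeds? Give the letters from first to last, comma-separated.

A, D, C, F, E, B

Effective dates: B missed the 60-day window (172 days after the deed), so its recording date stands; C is treated as recorded February 19, 2017, the work-commencement date; D is treated as recorded January 18, 2017, the work-commencement date.
As a condominium assessment lien, A is senior to every other lien.
The other liens, earliest effective date first: D (January 18, 2017), C (February 19, 2017), F (March 11, 2017), B (August 7, 2018), E (October 26, 2018).
Because B would otherwise rank above E, the subordination swaps them.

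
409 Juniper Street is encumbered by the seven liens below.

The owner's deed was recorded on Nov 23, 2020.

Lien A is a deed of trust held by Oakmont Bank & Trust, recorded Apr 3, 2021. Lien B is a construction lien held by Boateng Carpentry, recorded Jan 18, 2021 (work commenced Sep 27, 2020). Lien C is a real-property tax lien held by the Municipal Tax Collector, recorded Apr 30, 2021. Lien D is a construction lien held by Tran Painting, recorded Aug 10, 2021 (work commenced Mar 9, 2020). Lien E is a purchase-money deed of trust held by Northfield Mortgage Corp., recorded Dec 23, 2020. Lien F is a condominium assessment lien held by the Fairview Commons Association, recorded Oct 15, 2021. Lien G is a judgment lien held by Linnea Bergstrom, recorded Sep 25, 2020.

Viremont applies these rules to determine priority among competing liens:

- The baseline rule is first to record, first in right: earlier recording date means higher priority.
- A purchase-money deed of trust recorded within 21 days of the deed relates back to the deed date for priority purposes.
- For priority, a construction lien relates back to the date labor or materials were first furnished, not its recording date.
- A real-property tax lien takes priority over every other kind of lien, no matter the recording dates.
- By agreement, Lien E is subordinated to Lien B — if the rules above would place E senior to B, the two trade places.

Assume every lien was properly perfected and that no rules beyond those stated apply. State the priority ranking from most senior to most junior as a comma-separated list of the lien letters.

C, D, G, B, E, A, F

Adjusting effective dates: B relates back to Sep 27, 2020 (work commenced); D's effective date is Mar 9, 2020, when work began; E was recorded 30 days after the deed — beyond 21 days — so no relation-back applies.
C, as a real-property tax lien, has superpriority and ranks first.
The other liens, earliest effective date first: D (Mar 9, 2020), G (Sep 25, 2020), B (Sep 27, 2020), E (Dec 23, 2020), A (Apr 3, 2021), F (Oct 15, 2021).
E is already junior to B, so the subordination agreement changes nothing.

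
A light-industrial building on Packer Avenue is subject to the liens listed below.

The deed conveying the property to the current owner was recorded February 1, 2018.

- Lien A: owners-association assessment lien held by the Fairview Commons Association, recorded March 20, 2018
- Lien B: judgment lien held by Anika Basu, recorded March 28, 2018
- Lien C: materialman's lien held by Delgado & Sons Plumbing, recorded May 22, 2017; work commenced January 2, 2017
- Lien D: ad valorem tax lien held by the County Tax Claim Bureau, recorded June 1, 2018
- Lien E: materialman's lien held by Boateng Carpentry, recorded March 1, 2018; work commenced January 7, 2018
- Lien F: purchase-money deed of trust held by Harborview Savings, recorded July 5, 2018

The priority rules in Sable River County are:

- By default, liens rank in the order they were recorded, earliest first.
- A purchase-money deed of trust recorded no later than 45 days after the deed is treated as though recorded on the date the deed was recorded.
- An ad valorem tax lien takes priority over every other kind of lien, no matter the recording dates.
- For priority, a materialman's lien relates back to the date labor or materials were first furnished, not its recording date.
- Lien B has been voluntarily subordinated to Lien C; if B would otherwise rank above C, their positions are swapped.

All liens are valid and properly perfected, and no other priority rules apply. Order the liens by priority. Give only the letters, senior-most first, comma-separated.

D, C, E, A, B, F

Adjusting effective dates: C's effective date is January 2, 2017, when work began; E is treated as recorded January 7, 2018, the work-commencement date; F missed the 45-day window (154 days after the deed), so its recording date stands.
As an ad valorem tax lien, D is senior to every other lien.
Ordering the rest by effective date: C (January 2, 2017), E (January 7, 2018), A (March 20, 2018), B (March 28, 2018), F (July 5, 2018).
B is already junior to C, so the subordination agreement changes nothing.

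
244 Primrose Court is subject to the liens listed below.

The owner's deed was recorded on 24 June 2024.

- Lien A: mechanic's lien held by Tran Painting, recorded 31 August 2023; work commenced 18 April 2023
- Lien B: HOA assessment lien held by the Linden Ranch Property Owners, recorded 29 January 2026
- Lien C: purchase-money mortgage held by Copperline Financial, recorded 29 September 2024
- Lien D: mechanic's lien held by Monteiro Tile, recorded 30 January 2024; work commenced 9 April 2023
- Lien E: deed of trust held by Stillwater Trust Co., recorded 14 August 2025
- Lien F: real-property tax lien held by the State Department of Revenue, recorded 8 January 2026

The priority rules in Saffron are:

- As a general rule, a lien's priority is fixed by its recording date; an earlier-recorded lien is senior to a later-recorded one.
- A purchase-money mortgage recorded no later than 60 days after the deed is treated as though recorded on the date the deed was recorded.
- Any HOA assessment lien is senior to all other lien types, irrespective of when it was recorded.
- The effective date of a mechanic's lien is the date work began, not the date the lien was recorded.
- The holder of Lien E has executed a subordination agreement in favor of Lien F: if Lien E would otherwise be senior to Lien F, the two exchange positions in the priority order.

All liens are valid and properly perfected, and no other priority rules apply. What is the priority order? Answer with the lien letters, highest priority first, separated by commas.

B, D, A, C, F, E

Adjusting effective dates: A relates back to 18 April 2023 (work commenced); C was recorded 97 days after the deed — beyond 60 days — so no relation-back applies; D is treated as recorded 9 April 2023, the work-commencement date.
B, as an HOA assessment lien, has superpriority and ranks first.
Ordering the rest by effective date: D (9 April 2023), A (18 April 2023), C (29 September 2024), E (14 August 2025), F (8 January 2026).
Because E would otherwise rank above F, the subordination swaps them.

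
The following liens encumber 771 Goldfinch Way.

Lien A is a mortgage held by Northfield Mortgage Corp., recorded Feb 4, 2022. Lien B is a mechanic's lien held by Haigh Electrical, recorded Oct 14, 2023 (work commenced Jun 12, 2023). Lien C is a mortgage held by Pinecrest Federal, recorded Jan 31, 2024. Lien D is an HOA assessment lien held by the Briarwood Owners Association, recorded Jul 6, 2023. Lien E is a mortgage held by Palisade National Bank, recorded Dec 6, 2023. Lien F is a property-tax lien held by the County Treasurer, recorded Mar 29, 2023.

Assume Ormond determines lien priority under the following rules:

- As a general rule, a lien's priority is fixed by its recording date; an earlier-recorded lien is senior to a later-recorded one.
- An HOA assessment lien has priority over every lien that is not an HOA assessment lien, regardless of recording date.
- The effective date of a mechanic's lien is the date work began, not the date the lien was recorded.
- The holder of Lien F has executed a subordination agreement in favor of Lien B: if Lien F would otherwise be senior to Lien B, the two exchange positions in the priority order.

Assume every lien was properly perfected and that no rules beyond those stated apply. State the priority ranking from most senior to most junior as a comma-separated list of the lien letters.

D, A, B, F, E, C

Adjusting effective dates: B relates back to Jun 12, 2023 (work commenced).
As an HOA assessment lien, D is senior to every other lien.
Remaining liens by effective date: A (Feb 4, 2022), F (Mar 29, 2023), B (Jun 12, 2023), E (Dec 6, 2023), C (Jan 31, 2024).
Because F would otherwise rank above B, the subordination swaps them.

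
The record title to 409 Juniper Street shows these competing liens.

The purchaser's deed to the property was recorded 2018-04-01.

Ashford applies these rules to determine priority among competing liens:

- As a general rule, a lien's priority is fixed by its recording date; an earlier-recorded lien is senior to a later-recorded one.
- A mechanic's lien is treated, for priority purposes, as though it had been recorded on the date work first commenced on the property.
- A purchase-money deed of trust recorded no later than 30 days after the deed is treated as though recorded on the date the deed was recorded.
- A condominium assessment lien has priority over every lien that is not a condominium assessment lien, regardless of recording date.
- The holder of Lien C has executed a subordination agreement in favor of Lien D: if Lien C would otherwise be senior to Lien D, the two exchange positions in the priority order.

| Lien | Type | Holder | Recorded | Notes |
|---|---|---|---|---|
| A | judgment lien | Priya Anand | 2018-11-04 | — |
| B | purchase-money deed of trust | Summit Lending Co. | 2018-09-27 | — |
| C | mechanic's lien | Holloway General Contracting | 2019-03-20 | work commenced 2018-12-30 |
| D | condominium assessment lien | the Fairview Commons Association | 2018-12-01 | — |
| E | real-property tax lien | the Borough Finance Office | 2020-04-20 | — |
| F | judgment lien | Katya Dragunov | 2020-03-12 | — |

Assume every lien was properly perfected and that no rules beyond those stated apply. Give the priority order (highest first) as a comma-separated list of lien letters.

D, B, A, C, F, E

Effective dates after the stated exceptions: B was recorded 179 days after the deed — beyond 30 days — so no relation-back applies; C is treated as recorded 2018-12-30, the work-commencement date.
As a condominium assessment lien, D is senior to every other lien.
The other liens, earliest effective date first: B (2018-09-27), A (2018-11-04), C (2018-12-30), F (2020-03-12), E (2020-04-20).
C already ranks below D; the subordination has no effect.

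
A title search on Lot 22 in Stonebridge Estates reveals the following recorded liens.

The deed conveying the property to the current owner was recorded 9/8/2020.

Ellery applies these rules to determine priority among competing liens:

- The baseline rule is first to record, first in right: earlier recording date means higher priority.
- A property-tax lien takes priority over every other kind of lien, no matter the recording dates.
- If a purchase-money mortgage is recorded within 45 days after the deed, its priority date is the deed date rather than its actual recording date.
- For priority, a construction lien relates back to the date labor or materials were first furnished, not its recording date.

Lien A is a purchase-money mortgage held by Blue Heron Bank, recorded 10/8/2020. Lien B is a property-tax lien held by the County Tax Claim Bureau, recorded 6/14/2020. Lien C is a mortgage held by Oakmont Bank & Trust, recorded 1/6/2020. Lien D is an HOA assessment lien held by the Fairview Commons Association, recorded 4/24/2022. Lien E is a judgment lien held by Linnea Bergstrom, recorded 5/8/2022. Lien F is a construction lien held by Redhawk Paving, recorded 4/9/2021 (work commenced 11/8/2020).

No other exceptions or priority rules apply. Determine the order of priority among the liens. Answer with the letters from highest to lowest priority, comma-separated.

B, C, A, F, D, E

Effective dates: A was recorded within the 45-day window, so its effective date is the deed date 9/8/2020; F's effective date is 11/8/2020, when work began.
B is a property-tax lien and takes priority over every other lien.
The other liens, earliest effective date first: C (1/6/2020), A (9/8/2020), F (11/8/2020), D (4/24/2022), E (5/8/2022).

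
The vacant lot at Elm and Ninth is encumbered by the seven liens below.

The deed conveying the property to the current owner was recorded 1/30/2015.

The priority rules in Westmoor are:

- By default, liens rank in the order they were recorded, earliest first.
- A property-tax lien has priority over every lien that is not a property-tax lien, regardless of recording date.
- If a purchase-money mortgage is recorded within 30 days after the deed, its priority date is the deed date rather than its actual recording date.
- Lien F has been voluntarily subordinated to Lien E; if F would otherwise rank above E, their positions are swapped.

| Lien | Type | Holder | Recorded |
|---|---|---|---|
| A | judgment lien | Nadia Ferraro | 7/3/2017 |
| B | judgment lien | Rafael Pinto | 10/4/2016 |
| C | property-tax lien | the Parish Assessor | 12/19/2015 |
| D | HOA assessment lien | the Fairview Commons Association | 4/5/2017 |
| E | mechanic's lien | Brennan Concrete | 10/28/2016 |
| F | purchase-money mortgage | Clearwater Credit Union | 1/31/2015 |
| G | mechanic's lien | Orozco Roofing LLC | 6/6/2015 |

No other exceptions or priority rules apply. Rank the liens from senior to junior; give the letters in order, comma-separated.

C, E, G, B, F, D, A

Effective dates: F relates back to the deed date 1/30/2015.
C is a property-tax lien, so it outranks all other liens regardless of date.
Ordering the rest by effective date: F (1/30/2015), G (6/6/2015), B (10/4/2016), E (10/28/2016), D (4/5/2017), A (7/3/2017).
F is senior to E before the subordination, so the two trade places.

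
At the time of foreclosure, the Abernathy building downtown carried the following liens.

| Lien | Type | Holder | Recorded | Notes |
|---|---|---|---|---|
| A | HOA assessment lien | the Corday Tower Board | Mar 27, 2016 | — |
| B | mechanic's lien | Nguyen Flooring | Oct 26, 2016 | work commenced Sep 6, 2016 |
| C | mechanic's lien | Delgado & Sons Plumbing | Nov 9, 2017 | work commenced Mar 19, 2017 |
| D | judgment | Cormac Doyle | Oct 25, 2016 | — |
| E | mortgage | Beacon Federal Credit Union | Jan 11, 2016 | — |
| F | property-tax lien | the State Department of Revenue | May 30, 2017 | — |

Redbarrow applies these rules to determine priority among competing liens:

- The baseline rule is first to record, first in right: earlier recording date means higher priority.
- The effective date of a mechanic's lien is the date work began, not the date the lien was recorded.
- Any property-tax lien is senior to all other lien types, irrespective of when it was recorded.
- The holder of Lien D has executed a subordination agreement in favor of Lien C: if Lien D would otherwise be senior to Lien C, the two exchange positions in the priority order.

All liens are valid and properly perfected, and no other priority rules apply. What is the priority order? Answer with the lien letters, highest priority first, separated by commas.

F, E, A, B, C, D

Adjusting effective dates: B relates back to Sep 6, 2016 (work commenced); C is treated as recorded Mar 19, 2017, the work-commencement date.
F is a property-tax lien, so it outranks all other liens regardless of date.
Remaining liens by effective date: E (Jan 11, 2016), A (Mar 27, 2016), B (Sep 6, 2016), D (Oct 25, 2016), C (Mar 19, 2017).
D is senior to C before the subordination, so the two trade places.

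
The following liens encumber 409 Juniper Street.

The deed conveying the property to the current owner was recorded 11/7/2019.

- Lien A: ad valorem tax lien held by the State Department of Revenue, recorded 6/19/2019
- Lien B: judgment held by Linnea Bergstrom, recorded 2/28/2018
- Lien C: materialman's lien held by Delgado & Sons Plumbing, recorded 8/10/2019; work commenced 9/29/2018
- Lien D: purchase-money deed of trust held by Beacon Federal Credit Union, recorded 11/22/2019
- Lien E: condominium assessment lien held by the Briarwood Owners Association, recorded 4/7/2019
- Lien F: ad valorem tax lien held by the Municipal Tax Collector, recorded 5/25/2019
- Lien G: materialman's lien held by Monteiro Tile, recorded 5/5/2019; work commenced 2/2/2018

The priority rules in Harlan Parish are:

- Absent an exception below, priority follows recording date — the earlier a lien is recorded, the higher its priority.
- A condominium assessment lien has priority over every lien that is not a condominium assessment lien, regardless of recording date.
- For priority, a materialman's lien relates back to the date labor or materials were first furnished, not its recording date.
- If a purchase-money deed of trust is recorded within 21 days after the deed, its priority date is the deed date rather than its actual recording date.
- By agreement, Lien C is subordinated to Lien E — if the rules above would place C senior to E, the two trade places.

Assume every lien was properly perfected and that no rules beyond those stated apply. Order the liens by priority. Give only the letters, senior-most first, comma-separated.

Effective dates after the stated exceptions: C relates back to 9/29/2018 (work commenced); D was recorded within the 21-day window, so its effective date is the deed date 11/7/2019; G is treated as recorded 2/2/2018, the work-commencement date.
E is a condominium assessment lien, so it outranks all other liens regardless of date.
Remaining liens by effective date: G (2/2/2018), B (2/28/2018), C (9/29/2018), F (5/25/2019), A (6/19/2019), D (11/7/2019).
C is already junior to E, so the subordination agreement changes nothing.

E, G, B, C, F, A, D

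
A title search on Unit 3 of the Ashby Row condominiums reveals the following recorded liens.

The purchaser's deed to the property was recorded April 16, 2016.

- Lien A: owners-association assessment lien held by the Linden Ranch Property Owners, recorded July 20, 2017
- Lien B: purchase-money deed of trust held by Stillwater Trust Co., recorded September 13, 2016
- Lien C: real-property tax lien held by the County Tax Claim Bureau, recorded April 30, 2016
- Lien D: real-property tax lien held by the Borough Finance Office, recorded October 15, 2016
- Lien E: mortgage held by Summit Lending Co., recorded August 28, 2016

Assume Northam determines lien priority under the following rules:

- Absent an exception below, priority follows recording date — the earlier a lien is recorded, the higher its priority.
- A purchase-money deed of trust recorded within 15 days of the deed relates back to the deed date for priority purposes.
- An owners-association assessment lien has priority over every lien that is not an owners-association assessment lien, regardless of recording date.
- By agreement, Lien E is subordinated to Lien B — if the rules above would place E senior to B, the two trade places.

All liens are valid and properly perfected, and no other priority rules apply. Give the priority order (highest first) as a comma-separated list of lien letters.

First, effective dates: B was recorded 150 days after the deed — beyond 15 days — so no relation-back applies.
As an owners-association assessment lien, A is senior to every other lien.
Ordering the rest by effective date: C (April 30, 2016), E (August 28, 2016), B (September 13, 2016), D (October 15, 2016).
E is senior to B before the subordination, so the two trade places.

A, C, B, E, D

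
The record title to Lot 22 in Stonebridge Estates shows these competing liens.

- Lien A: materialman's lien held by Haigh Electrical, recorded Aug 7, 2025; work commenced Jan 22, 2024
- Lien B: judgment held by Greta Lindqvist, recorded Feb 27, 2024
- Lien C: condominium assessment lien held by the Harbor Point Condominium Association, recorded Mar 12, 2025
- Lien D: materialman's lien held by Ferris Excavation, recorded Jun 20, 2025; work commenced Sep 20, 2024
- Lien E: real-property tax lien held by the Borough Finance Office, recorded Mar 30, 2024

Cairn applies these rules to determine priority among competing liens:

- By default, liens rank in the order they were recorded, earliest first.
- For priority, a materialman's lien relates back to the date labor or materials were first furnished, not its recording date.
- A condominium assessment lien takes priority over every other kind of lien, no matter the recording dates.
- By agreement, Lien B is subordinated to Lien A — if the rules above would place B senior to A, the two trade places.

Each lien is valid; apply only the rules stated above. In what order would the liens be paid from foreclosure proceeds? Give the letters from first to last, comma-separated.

C, A, B, E, D

Effective dates: A relates back to Jan 22, 2024 (work commenced); D relates back to Sep 20, 2024 (work commenced).
C, as a condominium assessment lien, has superpriority and ranks first.
The other liens, earliest effective date first: A (Jan 22, 2024), B (Feb 27, 2024), E (Mar 30, 2024), D (Sep 20, 2024).
Since B is not senior to A, the subordination leaves the order unchanged.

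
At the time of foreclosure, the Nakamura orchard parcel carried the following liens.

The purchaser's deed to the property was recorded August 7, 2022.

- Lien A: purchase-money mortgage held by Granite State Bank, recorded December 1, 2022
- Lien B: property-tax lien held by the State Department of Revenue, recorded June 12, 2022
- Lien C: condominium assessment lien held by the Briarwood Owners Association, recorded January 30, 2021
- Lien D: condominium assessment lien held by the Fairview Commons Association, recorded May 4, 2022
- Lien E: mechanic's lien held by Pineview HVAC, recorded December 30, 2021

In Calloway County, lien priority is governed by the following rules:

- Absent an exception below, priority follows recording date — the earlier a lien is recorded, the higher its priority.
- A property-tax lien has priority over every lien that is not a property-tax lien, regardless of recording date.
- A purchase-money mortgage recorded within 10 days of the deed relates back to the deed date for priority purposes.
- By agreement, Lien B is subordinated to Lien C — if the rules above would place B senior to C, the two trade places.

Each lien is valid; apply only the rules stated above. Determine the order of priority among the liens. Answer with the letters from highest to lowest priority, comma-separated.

C, B, E, D, A

Effective dates: A missed the 10-day window (116 days after the deed), so its recording date stands.
As a property-tax lien, B is senior to every other lien.
Ordering the rest by effective date: C (January 30, 2021), E (December 30, 2021), D (May 4, 2022), A (December 1, 2022).
B is senior to C before the subordination, so the two trade places.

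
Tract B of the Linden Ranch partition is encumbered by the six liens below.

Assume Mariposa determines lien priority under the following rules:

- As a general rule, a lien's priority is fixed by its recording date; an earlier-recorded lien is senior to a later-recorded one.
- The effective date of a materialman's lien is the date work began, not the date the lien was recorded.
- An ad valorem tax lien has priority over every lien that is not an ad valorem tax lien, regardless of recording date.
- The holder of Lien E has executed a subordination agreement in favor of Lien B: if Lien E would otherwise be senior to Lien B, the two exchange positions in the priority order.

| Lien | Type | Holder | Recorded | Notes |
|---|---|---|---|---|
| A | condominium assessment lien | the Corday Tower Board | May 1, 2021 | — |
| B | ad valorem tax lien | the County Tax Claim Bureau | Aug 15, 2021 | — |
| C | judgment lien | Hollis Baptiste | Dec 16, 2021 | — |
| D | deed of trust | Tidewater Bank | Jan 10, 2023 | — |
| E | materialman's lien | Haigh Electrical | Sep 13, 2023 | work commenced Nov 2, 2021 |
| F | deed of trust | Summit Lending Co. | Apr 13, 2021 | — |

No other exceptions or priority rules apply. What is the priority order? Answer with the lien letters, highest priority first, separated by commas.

B, F, A, E, C, D

Effective dates after the stated exceptions: E relates back to Nov 2, 2021 (work commenced).
B is an ad valorem tax lien and takes priority over every other lien.
Remaining liens by effective date: F (Apr 13, 2021), A (May 1, 2021), E (Nov 2, 2021), C (Dec 16, 2021), D (Jan 10, 2023).
E is already junior to B, so the subordination agreement changes nothing.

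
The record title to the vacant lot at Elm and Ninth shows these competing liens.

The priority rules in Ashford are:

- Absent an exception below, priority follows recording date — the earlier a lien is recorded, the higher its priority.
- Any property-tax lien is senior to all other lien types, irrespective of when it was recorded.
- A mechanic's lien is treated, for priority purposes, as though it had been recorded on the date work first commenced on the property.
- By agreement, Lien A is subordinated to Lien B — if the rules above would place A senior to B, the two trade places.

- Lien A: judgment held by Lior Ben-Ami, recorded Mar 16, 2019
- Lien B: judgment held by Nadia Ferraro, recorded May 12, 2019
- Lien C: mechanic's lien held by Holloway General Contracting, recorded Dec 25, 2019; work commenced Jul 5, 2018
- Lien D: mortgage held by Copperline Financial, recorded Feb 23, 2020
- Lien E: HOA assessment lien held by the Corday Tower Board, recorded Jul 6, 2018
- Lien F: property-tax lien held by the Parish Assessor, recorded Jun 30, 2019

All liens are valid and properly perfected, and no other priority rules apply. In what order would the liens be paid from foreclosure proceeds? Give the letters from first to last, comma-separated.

F, C, E, B, A, D

Effective dates after the stated exceptions: C is treated as recorded Jul 5, 2018, the work-commencement date.
F, as a property-tax lien, has superpriority and ranks first.
Among the remaining liens, by effective date: C (Jul 5, 2018), E (Jul 6, 2018), A (Mar 16, 2019), B (May 12, 2019), D (Feb 23, 2020).
A would otherwise be senior to B, so under the subordination agreement A and B exchange positions.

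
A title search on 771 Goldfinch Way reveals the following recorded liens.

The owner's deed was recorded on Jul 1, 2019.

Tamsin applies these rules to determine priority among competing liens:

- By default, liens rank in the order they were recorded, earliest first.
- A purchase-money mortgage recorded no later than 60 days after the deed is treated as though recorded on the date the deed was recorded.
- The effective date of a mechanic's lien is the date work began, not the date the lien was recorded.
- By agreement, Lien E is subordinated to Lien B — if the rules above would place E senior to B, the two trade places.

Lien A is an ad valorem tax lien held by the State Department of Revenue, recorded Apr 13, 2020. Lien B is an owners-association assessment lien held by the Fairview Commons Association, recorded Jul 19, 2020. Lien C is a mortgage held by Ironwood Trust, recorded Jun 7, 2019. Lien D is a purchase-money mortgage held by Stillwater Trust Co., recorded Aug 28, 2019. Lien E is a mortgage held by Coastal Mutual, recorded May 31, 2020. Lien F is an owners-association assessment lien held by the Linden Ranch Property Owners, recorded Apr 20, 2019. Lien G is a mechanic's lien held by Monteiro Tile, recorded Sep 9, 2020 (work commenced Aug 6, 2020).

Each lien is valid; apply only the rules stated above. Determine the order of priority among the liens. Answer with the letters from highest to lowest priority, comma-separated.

Adjusting effective dates: D's effective date is the deed date, Jul 1, 2019; G's effective date is Aug 6, 2020, when work began.
Sorted by effective date: F (Apr 20, 2019), C (Jun 7, 2019), D (Jul 1, 2019), A (Apr 13, 2020), E (May 31, 2020), B (Jul 19, 2020), G (Aug 6, 2020).
The subordination applies — E was senior to B — so E and B swap.

F, C, D, A, B, E, G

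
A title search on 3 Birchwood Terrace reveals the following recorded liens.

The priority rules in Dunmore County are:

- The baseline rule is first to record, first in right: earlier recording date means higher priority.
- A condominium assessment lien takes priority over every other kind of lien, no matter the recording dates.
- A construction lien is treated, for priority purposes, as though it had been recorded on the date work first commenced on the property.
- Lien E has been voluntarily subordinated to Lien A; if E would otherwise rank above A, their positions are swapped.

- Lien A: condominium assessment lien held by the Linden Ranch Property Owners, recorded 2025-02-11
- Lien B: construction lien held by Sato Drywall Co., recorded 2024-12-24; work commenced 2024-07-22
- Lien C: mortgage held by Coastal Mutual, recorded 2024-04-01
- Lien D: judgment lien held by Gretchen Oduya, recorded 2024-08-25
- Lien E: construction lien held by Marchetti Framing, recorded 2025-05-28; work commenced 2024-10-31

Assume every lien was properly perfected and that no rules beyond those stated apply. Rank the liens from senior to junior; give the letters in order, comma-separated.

Effective dates: B's effective date is 2024-07-22, when work began; E is treated as recorded 2024-10-31, the work-commencement date.
As a condominium assessment lien, A is senior to every other lien.
Among the remaining liens, by effective date: C (2024-04-01), B (2024-07-22), D (2024-08-25), E (2024-10-31).
E is already junior to A, so the subordination agreement changes nothing.

A, C, B, D, E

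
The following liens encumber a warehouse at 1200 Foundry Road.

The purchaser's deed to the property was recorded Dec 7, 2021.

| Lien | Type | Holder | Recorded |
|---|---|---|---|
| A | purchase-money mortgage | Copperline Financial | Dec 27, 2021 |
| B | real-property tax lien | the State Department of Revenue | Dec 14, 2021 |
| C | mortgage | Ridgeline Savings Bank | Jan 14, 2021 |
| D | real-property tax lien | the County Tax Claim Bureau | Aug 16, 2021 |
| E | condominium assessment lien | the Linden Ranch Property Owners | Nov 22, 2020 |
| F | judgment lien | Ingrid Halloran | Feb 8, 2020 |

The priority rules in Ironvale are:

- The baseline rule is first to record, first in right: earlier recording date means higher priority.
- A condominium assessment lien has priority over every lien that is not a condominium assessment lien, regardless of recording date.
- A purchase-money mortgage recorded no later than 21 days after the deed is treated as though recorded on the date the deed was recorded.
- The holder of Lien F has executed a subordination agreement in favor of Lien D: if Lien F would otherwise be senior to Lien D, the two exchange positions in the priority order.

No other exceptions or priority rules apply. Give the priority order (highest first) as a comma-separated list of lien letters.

First, effective dates: A relates back to the deed date Dec 7, 2021.
As a condominium assessment lien, E is senior to every other lien.
Remaining liens by effective date: F (Feb 8, 2020), C (Jan 14, 2021), D (Aug 16, 2021), A (Dec 7, 2021), B (Dec 14, 2021).
The subordination applies — F was senior to D — so F and D swap.

E, D, C, F, A, B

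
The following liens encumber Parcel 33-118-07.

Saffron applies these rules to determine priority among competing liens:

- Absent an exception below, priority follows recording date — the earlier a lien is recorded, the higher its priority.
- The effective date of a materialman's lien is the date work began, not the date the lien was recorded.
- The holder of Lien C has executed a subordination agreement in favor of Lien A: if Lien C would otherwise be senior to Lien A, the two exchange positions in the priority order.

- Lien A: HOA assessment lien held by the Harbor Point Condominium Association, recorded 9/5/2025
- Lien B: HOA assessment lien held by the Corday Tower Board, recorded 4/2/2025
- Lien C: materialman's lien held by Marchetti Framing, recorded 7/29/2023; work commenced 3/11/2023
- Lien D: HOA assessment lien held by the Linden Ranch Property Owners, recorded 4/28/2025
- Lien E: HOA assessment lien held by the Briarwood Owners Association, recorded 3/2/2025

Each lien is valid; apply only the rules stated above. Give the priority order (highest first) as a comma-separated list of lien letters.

A, E, B, D, C

Effective dates after the stated exceptions: C is treated as recorded 3/11/2023, the work-commencement date.
Ordering by effective date: C (3/11/2023), E (3/2/2025), B (4/2/2025), D (4/28/2025), A (9/5/2025).
C is senior to A before the subordination, so the two trade places.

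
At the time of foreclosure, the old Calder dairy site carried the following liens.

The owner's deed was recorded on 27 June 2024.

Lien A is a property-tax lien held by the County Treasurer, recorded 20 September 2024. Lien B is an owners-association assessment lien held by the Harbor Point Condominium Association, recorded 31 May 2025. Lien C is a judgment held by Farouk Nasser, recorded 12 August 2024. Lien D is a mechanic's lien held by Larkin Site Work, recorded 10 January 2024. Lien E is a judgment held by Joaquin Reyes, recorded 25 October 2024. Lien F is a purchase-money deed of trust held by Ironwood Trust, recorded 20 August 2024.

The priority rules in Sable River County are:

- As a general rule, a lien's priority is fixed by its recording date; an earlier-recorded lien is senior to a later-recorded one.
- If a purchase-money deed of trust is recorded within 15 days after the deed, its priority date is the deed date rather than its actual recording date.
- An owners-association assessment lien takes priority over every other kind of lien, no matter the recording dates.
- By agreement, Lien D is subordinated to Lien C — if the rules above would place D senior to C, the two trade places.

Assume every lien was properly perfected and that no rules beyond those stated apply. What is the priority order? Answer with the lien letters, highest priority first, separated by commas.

B, C, D, F, A, E

Effective dates after the stated exceptions: F missed the 15-day window (54 days after the deed), so its recording date stands.
B is an owners-association assessment lien, so it outranks all other liens regardless of date.
The other liens, earliest effective date first: D (10 January 2024), C (12 August 2024), F (20 August 2024), A (20 September 2024), E (25 October 2024).
The subordination applies — D was senior to C — so D and C swap.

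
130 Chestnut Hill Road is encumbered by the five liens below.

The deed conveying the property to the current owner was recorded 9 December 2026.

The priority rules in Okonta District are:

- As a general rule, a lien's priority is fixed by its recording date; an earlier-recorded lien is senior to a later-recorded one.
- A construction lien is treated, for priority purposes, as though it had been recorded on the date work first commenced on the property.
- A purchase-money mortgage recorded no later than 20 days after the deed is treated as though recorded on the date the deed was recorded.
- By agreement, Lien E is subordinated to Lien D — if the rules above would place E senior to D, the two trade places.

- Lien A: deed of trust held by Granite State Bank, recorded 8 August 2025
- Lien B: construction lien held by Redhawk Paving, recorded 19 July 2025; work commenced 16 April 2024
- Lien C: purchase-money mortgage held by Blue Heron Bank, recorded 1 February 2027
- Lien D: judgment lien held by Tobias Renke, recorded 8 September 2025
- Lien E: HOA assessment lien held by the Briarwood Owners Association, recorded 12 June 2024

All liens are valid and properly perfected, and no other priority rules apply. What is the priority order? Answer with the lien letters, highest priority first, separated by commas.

Adjusting effective dates: B's effective date is 16 April 2024, when work began; C was recorded 54 days after the deed — beyond 20 days — so no relation-back applies.
By effective date: B (16 April 2024), E (12 June 2024), A (8 August 2025), D (8 September 2025), C (1 February 2027).
Because E would otherwise rank above D, the subordination swaps them.

B, D, A, E, C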